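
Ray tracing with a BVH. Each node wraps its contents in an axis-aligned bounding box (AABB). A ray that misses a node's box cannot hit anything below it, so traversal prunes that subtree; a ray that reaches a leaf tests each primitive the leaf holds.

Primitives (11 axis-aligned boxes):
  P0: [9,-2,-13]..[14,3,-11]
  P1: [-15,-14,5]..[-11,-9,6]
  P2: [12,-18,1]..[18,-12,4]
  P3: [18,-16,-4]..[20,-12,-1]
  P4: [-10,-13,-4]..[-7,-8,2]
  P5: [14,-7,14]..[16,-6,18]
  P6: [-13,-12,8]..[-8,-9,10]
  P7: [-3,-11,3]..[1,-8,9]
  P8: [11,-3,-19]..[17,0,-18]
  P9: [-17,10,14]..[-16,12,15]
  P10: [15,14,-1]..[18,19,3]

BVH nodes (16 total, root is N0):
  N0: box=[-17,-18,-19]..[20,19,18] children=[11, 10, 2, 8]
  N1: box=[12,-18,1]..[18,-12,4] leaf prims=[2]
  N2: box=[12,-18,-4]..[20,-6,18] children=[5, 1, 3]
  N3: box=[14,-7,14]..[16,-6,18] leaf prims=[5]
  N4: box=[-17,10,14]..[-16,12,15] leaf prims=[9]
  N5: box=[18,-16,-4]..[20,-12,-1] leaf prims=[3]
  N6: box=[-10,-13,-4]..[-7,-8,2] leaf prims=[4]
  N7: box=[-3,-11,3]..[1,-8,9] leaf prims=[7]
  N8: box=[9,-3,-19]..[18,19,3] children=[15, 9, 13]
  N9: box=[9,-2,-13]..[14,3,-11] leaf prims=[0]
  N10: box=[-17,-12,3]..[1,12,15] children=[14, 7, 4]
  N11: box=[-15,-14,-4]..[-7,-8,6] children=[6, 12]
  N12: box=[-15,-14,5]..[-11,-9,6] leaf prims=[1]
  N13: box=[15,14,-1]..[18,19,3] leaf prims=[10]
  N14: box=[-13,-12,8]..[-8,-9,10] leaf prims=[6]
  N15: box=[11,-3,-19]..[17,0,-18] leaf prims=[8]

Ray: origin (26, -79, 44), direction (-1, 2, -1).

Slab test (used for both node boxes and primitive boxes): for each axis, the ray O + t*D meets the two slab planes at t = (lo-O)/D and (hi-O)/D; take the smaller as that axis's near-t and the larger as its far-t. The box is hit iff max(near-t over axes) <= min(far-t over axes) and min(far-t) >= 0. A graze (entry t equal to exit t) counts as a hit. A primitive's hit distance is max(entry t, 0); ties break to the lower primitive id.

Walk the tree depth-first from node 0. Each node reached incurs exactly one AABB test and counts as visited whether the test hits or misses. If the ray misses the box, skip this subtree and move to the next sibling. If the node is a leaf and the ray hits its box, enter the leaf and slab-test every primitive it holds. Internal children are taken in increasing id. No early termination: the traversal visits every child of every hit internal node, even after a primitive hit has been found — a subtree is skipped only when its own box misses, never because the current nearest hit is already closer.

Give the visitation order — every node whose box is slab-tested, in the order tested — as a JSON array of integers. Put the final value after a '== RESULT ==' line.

Walk:
N0 x:[6,43] y:[61/2,49] z:[26,63] -> hit [61/2,43], descend [2, 8, 10, 11]
  N2 x:[6,14] y:[61/2,73/2] z:[26,48] -> miss, prune
  N8 x:[8,17] y:[38,49] z:[41,63] -> miss, prune
  N10 x:[25,43] y:[67/2,91/2] z:[29,41] -> hit [67/2,41], descend [4, 7, 14]
    N4 x:[42,43] y:[89/2,91/2] z:[29,30] -> miss, prune
    N7 x:[25,29] y:[34,71/2] z:[35,41] -> miss, prune
    N14 x:[34,39] y:[67/2,35] z:[34,36] -> hit [34,35] leaf, test {P6@t=34}
  N11 x:[33,41] y:[65/2,71/2] z:[38,48] -> miss, prune

order=[0, 2, 8, 10, 4, 7, 14, 11]  |boxes|=8  |leaves|=1  hit=P6

== RESULT ==
[0, 2, 8, 10, 4, 7, 14, 11]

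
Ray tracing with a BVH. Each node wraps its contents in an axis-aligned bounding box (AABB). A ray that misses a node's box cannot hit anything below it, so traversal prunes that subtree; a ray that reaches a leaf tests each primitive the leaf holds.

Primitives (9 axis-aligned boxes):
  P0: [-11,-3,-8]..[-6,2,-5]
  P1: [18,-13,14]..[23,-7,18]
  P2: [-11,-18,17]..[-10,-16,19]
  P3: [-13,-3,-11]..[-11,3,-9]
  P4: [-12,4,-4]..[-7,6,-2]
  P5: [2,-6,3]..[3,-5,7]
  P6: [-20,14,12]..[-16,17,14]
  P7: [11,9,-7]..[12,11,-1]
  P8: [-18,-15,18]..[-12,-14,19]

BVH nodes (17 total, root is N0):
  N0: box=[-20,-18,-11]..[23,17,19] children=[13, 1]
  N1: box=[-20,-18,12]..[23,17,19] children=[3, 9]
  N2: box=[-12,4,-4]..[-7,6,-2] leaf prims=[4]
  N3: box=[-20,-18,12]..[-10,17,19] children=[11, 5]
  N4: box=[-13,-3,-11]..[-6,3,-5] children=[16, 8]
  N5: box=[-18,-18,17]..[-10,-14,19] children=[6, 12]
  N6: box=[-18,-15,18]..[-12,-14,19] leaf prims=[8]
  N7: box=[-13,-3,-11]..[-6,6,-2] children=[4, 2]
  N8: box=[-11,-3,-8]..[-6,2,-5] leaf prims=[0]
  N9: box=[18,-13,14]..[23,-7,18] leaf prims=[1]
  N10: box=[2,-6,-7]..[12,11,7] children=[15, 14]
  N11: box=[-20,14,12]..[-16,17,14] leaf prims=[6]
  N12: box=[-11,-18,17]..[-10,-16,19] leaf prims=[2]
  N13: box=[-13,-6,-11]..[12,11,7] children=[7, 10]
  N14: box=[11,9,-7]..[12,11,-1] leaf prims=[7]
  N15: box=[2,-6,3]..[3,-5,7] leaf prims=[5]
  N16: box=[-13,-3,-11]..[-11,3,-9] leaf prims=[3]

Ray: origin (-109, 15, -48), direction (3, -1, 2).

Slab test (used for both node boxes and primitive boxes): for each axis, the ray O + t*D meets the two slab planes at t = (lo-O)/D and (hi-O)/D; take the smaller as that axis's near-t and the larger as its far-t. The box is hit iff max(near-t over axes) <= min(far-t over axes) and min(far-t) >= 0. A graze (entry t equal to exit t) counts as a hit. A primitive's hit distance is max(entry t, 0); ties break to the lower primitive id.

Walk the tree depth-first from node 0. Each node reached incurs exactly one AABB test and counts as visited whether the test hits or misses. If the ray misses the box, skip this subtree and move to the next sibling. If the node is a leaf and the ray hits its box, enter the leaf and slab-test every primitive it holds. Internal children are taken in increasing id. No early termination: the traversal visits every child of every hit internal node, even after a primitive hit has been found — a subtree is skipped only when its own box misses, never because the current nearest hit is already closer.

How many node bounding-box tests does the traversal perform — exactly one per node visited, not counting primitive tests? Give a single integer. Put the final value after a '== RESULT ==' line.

Walk:
N0 x:[89/3,44] y:[-2,33] z:[37/2,67/2] -> hit [89/3,33], descend [1, 13]
  N1 x:[89/3,44] y:[-2,33] z:[30,67/2] -> hit [30,33], descend [3, 9]
    N3 x:[89/3,33] y:[-2,33] z:[30,67/2] -> hit [30,33], descend [5, 11]
      N5 x:[91/3,33] y:[29,33] z:[65/2,67/2] -> hit [65/2,33], descend [6, 12]
        N6 x:[91/3,97/3] y:[29,30] z:[33,67/2] -> miss, prune
        N12 x:[98/3,33] y:[31,33] z:[65/2,67/2] -> hit [98/3,33] leaf, test {P2@t=98/3}
      N11 x:[89/3,31] y:[-2,1] z:[30,31] -> miss, prune
    N9 x:[127/3,44] y:[22,28] z:[31,33] -> miss, prune
  N13 x:[32,121/3] y:[4,21] z:[37/2,55/2] -> miss, prune

Visited [0, 1, 3, 5, 6, 12, 11, 9, 13]. Tests: 9 box, 1 leaf. Nearest: P2.

== RESULT ==
9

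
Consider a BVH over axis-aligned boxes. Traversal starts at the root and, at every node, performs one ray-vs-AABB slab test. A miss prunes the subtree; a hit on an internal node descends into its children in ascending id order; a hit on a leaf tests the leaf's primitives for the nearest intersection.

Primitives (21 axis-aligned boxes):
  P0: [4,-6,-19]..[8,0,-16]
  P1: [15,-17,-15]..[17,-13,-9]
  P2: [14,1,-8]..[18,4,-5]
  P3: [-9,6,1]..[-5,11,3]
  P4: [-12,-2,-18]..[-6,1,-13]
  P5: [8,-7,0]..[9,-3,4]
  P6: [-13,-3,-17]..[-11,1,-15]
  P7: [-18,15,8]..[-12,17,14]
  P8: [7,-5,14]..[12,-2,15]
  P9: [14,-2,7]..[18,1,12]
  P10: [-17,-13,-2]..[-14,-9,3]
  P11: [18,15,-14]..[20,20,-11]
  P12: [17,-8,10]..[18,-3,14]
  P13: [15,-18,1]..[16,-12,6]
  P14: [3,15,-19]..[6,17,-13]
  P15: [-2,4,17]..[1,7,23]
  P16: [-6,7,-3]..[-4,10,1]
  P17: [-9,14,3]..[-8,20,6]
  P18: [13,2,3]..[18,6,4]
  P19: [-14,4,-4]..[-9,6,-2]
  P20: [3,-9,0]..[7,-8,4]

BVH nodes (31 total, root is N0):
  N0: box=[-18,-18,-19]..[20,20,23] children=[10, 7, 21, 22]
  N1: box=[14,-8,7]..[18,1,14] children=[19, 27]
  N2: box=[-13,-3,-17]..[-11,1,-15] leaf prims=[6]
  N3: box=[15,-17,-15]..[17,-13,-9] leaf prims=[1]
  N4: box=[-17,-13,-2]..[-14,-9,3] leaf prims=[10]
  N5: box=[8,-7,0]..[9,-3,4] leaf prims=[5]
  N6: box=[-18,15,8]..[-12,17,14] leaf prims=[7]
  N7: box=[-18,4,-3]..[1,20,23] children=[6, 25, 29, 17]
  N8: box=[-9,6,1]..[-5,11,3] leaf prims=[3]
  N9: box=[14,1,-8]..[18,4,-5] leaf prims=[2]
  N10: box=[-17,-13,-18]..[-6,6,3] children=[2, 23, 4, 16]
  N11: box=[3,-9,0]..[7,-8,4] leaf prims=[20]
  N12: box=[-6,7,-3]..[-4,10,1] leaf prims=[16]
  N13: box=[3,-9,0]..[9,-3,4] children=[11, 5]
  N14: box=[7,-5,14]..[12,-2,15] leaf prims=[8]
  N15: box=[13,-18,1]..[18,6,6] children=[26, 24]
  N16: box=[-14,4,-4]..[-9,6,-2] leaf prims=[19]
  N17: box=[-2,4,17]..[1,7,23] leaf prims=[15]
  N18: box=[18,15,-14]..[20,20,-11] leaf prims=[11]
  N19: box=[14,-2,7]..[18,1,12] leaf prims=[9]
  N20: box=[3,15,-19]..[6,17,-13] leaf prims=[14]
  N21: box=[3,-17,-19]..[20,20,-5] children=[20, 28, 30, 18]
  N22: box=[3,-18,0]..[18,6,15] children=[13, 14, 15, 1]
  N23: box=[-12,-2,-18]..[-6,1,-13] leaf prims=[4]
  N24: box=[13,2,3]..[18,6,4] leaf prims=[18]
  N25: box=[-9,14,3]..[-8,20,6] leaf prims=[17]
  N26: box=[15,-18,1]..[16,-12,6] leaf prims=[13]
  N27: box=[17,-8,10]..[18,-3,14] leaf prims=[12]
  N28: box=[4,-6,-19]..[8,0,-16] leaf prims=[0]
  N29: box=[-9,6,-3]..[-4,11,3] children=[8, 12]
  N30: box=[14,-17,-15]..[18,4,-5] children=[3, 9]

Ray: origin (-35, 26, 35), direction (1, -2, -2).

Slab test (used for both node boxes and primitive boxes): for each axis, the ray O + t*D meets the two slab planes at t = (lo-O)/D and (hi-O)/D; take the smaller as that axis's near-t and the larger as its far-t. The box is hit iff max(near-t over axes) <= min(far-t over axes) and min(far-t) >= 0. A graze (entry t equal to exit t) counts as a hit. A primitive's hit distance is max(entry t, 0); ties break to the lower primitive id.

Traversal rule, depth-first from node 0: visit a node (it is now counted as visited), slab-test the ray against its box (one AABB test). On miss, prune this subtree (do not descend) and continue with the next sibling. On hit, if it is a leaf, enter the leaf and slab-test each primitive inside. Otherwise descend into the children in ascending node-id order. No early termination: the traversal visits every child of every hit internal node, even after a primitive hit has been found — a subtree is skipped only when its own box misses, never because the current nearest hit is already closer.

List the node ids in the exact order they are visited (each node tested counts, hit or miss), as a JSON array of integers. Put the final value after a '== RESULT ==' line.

Traverse from the root:
N0 x:[17,55] y:[3,22] z:[6,27] -> hit [17,22], descend [7, 10, 21, 22]
  N7 x:[17,36] y:[3,11] z:[6,19] -> miss, prune
  N10 x:[18,29] y:[10,39/2] z:[16,53/2] -> hit [18,39/2], descend [2, 4, 16, 23]
    N2 x:[22,24] y:[25/2,29/2] z:[25,26] -> miss, prune
    N4 x:[18,21] y:[35/2,39/2] z:[16,37/2] -> hit [18,37/2] leaf, test {P10@t=18}
    N16 x:[21,26] y:[10,11] z:[37/2,39/2] -> miss, prune
    N23 x:[23,29] y:[25/2,14] z:[24,53/2] -> miss, prune
  N21 x:[38,55] y:[3,43/2] z:[20,27] -> miss, prune
  N22 x:[38,53] y:[10,22] z:[10,35/2] -> miss, prune

9 AABB tests over nodes [0, 7, 10, 2, 4, 16, 23, 21, 22]; 1 leaf entered; closest P10.

== RESULT ==
[0, 7, 10, 2, 4, 16, 23, 21, 22]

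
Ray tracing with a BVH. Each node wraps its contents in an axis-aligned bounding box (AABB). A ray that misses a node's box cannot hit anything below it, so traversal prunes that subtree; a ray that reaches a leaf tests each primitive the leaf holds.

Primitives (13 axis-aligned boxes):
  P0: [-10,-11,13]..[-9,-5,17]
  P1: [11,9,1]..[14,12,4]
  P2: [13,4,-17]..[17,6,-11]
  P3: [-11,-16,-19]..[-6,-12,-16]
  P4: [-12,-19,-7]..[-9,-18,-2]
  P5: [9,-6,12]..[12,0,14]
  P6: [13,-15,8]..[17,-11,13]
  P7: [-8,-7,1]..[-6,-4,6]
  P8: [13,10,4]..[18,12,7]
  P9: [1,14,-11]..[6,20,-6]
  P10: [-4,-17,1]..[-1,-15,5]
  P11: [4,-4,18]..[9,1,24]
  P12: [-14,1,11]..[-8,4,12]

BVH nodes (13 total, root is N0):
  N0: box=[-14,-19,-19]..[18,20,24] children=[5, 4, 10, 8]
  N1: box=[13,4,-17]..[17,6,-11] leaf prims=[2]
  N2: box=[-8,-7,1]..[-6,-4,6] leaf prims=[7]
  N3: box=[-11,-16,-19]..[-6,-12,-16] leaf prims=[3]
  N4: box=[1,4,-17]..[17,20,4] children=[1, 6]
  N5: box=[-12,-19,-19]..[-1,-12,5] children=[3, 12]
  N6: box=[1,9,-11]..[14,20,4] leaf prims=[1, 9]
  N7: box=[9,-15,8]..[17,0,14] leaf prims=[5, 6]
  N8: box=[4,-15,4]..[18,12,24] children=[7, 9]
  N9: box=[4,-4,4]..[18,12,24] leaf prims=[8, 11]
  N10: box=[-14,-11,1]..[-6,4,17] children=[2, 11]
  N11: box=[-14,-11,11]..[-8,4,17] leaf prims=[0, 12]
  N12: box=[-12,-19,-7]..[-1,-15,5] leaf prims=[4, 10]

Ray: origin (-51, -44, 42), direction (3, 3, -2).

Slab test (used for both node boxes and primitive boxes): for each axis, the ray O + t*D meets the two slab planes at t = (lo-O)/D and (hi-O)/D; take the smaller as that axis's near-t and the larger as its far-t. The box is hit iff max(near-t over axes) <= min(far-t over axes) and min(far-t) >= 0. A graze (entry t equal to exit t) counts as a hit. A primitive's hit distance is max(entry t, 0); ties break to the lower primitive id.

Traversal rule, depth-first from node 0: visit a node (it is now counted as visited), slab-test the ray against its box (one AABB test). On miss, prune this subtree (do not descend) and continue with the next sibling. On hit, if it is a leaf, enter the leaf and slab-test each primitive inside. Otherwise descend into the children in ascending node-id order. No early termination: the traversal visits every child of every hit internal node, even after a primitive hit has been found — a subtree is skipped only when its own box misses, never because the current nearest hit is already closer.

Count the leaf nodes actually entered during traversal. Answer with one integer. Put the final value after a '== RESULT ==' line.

Traverse from the root:
N0 x:[37/3,23] y:[25/3,64/3] z:[9,61/2] -> hit [37/3,64/3], descend [4, 5, 8, 10]
  N4 x:[52/3,68/3] y:[16,64/3] z:[19,59/2] -> hit [19,64/3], descend [1, 6]
    N1 x:[64/3,68/3] y:[16,50/3] z:[53/2,59/2] -> miss, prune
    N6 x:[52/3,65/3] y:[53/3,64/3] z:[19,53/2] -> hit [19,64/3] leaf, test {P1(miss), P9(miss)}
  N5 x:[13,50/3] y:[25/3,32/3] z:[37/2,61/2] -> miss, prune
  N8 x:[55/3,23] y:[29/3,56/3] z:[9,19] -> hit [55/3,56/3], descend [7, 9]
    N7 x:[20,68/3] y:[29/3,44/3] z:[14,17] -> miss, prune
    N9 x:[55/3,23] y:[40/3,56/3] z:[9,19] -> hit [55/3,56/3] leaf, test {P8(miss), P11(miss)}
  N10 x:[37/3,15] y:[11,16] z:[25/2,41/2] -> hit [25/2,15], descend [2, 11]
    N2 x:[43/3,15] y:[37/3,40/3] z:[18,41/2] -> miss, prune
    N11 x:[37/3,43/3] y:[11,16] z:[25/2,31/2] -> hit [25/2,43/3] leaf, test {P0(miss), P12(miss)}

order=[0, 4, 1, 6, 5, 8, 7, 9, 10, 2, 11]  |boxes|=11  |leaves|=3  hit=miss

== RESULT ==
3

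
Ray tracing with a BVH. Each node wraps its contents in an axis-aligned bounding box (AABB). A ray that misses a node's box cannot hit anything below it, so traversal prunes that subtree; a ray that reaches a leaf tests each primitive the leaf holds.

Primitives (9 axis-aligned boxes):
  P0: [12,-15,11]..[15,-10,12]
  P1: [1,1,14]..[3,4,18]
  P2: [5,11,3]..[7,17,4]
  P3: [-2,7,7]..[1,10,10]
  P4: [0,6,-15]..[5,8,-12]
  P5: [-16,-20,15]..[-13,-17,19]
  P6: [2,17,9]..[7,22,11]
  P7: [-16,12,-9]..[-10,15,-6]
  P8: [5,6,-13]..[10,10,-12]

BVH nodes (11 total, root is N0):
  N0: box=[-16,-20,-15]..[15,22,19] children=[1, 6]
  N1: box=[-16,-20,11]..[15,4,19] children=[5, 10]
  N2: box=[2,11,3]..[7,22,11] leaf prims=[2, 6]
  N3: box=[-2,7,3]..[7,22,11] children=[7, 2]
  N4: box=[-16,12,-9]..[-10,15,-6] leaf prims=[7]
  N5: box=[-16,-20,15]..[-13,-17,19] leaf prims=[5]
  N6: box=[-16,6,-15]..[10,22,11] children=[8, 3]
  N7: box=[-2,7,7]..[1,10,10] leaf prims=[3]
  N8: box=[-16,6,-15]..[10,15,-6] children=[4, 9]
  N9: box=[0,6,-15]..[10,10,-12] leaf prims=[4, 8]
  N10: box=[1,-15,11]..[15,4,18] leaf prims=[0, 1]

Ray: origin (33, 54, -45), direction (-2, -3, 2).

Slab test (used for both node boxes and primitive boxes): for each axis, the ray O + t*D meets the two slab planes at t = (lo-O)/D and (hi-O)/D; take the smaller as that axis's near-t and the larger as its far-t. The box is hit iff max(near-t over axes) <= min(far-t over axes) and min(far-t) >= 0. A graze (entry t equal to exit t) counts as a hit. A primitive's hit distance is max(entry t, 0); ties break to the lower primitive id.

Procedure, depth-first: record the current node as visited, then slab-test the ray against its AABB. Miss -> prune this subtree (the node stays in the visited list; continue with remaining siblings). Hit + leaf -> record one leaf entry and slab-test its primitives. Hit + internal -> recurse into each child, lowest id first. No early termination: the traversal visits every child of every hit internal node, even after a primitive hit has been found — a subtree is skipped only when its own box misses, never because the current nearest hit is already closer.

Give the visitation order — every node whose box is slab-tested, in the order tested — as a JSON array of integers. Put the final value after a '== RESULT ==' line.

Trace the traversal:
N0 x:[9,49/2] y:[32/3,74/3] z:[15,32] -> hit [15,49/2], descend [1, 6]
  N1 x:[9,49/2] y:[50/3,74/3] z:[28,32] -> miss, prune
  N6 x:[23/2,49/2] y:[32/3,16] z:[15,28] -> hit [15,16], descend [3, 8]
    N3 x:[13,35/2] y:[32/3,47/3] z:[24,28] -> miss, prune
    N8 x:[23/2,49/2] y:[13,16] z:[15,39/2] -> hit [15,16], descend [4, 9]
      N4 x:[43/2,49/2] y:[13,14] z:[18,39/2] -> miss, prune
      N9 x:[23/2,33/2] y:[44/3,16] z:[15,33/2] -> hit [15,16] leaf, test {P4@t=46/3, P8(miss)}

7 AABB tests over nodes [0, 1, 6, 3, 8, 4, 9]; 1 leaf entered; closest P4.

== RESULT ==
[0, 1, 6, 3, 8, 4, 9]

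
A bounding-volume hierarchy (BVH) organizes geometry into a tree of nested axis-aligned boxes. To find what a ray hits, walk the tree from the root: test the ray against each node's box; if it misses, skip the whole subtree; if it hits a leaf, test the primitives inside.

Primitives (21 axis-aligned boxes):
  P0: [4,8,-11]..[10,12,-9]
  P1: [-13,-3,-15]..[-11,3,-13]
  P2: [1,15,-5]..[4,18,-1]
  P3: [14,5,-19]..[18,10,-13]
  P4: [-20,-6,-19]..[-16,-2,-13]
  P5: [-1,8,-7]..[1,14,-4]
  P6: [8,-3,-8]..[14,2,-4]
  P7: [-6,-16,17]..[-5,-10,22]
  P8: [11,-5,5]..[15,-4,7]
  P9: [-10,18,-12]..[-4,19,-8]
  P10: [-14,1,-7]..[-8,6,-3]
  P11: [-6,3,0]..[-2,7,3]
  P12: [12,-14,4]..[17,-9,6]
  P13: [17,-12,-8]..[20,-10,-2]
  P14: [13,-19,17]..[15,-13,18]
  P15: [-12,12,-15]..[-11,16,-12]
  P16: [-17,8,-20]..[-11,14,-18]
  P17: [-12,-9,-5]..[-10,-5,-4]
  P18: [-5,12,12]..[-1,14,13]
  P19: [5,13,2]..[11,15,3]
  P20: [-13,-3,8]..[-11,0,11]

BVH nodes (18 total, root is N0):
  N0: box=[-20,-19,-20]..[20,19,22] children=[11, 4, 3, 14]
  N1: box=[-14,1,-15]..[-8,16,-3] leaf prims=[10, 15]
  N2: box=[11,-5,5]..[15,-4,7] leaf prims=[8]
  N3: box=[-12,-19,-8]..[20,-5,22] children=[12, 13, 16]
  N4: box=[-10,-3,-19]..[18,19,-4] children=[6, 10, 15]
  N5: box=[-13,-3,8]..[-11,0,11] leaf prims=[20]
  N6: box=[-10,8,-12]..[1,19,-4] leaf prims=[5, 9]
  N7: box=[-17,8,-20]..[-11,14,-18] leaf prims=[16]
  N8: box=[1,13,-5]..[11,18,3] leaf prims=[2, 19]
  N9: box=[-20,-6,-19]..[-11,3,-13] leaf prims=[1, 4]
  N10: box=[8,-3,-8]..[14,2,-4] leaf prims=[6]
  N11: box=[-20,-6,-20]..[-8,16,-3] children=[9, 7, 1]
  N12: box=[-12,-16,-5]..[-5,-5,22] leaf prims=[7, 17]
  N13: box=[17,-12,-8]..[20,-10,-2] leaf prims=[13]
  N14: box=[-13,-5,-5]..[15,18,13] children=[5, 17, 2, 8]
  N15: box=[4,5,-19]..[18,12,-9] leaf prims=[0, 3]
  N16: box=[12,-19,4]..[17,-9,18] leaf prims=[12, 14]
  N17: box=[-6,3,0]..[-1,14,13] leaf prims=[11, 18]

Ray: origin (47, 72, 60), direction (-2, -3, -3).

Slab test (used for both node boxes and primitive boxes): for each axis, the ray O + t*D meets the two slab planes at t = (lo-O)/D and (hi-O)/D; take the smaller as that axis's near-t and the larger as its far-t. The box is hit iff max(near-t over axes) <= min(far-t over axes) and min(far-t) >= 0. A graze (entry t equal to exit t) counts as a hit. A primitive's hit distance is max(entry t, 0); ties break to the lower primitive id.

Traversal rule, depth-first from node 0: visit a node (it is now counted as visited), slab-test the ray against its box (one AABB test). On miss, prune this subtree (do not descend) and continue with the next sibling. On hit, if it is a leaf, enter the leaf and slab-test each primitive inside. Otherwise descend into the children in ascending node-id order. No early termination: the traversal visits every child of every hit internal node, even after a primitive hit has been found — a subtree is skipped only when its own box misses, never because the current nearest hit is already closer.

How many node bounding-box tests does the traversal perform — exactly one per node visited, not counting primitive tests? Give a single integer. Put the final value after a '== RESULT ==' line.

Walk:
N0 x:[27/2,67/2] y:[53/3,91/3] z:[38/3,80/3] -> hit [53/3,80/3], descend [3, 4, 11, 14]
  N3 x:[27/2,59/2] y:[77/3,91/3] z:[38/3,68/3] -> miss, prune
  N4 x:[29/2,57/2] y:[53/3,25] z:[64/3,79/3] -> hit [64/3,25], descend [6, 10, 15]
    N6 x:[23,57/2] y:[53/3,64/3] z:[64/3,24] -> miss, prune
    N10 x:[33/2,39/2] y:[70/3,25] z:[64/3,68/3] -> miss, prune
    N15 x:[29/2,43/2] y:[20,67/3] z:[23,79/3] -> miss, prune
  N11 x:[55/2,67/2] y:[56/3,26] z:[21,80/3] -> miss, prune
  N14 x:[16,30] y:[18,77/3] z:[47/3,65/3] -> hit [18,65/3], descend [2, 5, 8, 17]
    N2 x:[16,18] y:[76/3,77/3] z:[53/3,55/3] -> miss, prune
    N5 x:[29,30] y:[24,25] z:[49/3,52/3] -> miss, prune
    N8 x:[18,23] y:[18,59/3] z:[19,65/3] -> hit [19,59/3] leaf, test {P2(miss), P19@t=19}
    N17 x:[24,53/2] y:[58/3,23] z:[47/3,20] -> miss, prune

order=[0, 3, 4, 6, 10, 15, 11, 14, 2, 5, 8, 17]  |boxes|=12  |leaves|=1  hit=P19

== RESULT ==
12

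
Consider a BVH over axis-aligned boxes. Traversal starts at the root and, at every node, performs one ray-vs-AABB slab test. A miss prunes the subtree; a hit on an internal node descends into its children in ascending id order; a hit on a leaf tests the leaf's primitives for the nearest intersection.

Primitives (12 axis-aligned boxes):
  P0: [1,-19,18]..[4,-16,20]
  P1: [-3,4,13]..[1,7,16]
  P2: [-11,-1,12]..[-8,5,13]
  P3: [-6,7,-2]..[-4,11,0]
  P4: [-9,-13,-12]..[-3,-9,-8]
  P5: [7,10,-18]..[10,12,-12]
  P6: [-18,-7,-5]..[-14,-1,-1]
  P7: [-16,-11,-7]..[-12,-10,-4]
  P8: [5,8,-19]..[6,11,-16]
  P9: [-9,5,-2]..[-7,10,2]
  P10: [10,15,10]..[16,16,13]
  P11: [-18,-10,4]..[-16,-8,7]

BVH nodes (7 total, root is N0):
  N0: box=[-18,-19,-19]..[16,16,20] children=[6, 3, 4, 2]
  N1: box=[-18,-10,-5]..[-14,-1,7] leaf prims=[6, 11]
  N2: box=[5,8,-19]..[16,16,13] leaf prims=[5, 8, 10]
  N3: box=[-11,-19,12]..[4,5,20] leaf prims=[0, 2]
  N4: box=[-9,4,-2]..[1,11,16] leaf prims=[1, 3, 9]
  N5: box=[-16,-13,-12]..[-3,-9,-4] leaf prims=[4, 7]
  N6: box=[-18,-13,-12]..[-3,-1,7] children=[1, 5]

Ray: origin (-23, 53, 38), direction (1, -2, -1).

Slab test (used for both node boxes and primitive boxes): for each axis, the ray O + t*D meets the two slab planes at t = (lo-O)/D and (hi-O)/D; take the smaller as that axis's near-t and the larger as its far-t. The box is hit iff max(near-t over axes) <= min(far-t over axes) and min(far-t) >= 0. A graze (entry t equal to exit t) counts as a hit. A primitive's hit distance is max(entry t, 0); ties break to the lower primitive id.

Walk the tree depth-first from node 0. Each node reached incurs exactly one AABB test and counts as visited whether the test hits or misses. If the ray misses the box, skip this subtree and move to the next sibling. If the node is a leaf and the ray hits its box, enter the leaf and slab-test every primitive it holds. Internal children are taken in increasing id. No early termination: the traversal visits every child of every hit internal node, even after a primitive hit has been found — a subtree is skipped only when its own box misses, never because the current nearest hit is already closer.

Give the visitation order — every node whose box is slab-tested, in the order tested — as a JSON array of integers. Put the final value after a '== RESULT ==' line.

Walk:
N0 x:[5,39] y:[37/2,36] z:[18,57] -> hit [37/2,36], descend [2, 3, 4, 6]
  N2 x:[28,39] y:[37/2,45/2] z:[25,57] -> miss, prune
  N3 x:[12,27] y:[24,36] z:[18,26] -> hit [24,26] leaf, test {P0(miss), P2(miss)}
  N4 x:[14,24] y:[21,49/2] z:[22,40] -> hit [22,24] leaf, test {P1@t=23, P3(miss), P9(miss)}
  N6 x:[5,20] y:[27,33] z:[31,50] -> miss, prune

5 AABB tests over nodes [0, 2, 3, 4, 6]; 2 leaves entered; closest P1.

== RESULT ==
[0, 2, 3, 4, 6]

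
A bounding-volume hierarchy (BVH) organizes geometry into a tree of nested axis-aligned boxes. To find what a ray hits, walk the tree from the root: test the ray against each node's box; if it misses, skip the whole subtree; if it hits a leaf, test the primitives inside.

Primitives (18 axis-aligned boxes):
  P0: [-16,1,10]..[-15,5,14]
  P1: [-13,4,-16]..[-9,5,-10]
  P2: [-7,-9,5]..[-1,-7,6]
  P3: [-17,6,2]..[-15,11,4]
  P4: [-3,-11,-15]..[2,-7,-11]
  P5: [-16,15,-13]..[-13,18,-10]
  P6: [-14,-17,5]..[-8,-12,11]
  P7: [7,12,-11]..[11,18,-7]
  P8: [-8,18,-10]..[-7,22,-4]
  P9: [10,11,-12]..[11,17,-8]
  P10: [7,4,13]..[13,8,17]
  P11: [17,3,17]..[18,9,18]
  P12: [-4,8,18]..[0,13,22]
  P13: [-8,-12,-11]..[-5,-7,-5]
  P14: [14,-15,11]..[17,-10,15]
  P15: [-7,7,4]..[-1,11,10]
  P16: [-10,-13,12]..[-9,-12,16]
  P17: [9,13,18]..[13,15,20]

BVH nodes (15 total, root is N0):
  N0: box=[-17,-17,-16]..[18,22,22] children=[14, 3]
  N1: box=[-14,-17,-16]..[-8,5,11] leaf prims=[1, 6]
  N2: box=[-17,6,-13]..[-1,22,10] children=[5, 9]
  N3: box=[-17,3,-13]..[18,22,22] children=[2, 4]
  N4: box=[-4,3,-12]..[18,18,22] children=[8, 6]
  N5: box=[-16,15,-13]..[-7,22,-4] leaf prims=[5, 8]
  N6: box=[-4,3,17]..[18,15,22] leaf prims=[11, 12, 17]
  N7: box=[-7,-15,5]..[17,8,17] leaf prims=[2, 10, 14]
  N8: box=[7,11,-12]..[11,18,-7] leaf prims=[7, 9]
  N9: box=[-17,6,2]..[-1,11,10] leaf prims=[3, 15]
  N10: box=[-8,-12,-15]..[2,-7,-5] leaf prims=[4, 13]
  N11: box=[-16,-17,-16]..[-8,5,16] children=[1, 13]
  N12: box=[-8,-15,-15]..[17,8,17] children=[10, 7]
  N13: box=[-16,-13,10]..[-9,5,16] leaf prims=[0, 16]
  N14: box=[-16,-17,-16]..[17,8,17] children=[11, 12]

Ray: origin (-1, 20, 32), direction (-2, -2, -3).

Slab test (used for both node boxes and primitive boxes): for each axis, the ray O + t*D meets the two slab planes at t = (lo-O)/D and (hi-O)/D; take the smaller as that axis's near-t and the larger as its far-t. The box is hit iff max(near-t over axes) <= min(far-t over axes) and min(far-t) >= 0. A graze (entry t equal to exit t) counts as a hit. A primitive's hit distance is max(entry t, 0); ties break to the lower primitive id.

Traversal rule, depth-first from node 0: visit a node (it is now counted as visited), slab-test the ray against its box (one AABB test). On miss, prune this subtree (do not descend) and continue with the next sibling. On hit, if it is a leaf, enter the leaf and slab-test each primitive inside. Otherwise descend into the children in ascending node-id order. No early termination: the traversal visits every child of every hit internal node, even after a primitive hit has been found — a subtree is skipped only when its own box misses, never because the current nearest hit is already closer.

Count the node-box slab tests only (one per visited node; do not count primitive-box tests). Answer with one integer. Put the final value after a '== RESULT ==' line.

Trace the traversal:
N0 x:[-19/2,8] y:[-1,37/2] z:[10/3,16] -> hit [10/3,8], descend [3, 14]
  N3 x:[-19/2,8] y:[-1,17/2] z:[10/3,15] -> hit [10/3,8], descend [2, 4]
    N2 x:[0,8] y:[-1,7] z:[22/3,15] -> miss, prune
    N4 x:[-19/2,3/2] y:[1,17/2] z:[10/3,44/3] -> miss, prune
  N14 x:[-9,15/2] y:[6,37/2] z:[5,16] -> hit [6,15/2], descend [11, 12]
    N11 x:[7/2,15/2] y:[15/2,37/2] z:[16/3,16] -> hit [15/2,15/2], descend [1, 13]
      N1 x:[7/2,13/2] y:[15/2,37/2] z:[7,16] -> miss, prune
      N13 x:[4,15/2] y:[15/2,33/2] z:[16/3,22/3] -> miss, prune
    N12 x:[-9,7/2] y:[6,35/2] z:[5,47/3] -> miss, prune

Summary -> nodes [0, 3, 2, 4, 14, 11, 1, 13, 12]; box-tests=9; leaf-entries=0; first=miss

== RESULT ==
9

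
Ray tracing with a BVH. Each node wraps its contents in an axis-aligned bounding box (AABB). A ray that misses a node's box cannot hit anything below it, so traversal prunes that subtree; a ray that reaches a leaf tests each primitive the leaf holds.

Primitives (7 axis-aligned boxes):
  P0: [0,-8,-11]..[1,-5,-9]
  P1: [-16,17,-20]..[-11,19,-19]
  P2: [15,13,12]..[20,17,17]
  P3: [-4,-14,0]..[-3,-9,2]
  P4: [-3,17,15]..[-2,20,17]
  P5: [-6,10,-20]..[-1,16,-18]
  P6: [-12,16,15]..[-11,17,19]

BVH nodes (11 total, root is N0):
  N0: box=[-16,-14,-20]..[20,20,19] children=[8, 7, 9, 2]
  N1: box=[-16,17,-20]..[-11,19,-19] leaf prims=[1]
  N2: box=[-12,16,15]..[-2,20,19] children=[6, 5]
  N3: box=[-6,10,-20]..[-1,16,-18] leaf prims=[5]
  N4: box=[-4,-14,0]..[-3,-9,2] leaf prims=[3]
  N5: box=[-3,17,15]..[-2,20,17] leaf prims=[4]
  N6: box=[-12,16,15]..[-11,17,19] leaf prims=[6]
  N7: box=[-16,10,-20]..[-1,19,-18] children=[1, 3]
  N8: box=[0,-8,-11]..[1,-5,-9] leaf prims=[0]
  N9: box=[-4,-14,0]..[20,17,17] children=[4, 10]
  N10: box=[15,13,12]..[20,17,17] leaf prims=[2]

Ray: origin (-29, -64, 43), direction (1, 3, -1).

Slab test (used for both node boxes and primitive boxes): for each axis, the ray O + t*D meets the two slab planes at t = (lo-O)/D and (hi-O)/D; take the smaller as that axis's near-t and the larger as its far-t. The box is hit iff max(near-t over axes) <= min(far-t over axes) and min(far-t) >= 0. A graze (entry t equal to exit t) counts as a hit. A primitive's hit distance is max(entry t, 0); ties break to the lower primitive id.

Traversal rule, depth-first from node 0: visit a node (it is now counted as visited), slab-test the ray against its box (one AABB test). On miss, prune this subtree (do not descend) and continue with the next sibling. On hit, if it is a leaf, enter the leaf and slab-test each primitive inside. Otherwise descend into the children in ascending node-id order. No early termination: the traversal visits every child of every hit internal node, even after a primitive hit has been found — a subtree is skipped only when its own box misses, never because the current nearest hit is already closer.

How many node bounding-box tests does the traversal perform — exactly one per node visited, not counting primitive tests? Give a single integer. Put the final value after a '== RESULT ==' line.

Walk:
N0 x:[13,49] y:[50/3,28] z:[24,63] -> hit [24,28], descend [2, 7, 8, 9]
  N2 x:[17,27] y:[80/3,28] z:[24,28] -> hit [80/3,27], descend [5, 6]
    N5 x:[26,27] y:[27,28] z:[26,28] -> hit [27,27] leaf, test {P4@t=27}
    N6 x:[17,18] y:[80/3,27] z:[24,28] -> miss, prune
  N7 x:[13,28] y:[74/3,83/3] z:[61,63] -> miss, prune
  N8 x:[29,30] y:[56/3,59/3] z:[52,54] -> miss, prune
  N9 x:[25,49] y:[50/3,27] z:[26,43] -> hit [26,27], descend [4, 10]
    N4 x:[25,26] y:[50/3,55/3] z:[41,43] -> miss, prune
    N10 x:[44,49] y:[77/3,27] z:[26,31] -> miss, prune

9 AABB tests over nodes [0, 2, 5, 6, 7, 8, 9, 4, 10]; 1 leaf entered; closest P4.

== RESULT ==
9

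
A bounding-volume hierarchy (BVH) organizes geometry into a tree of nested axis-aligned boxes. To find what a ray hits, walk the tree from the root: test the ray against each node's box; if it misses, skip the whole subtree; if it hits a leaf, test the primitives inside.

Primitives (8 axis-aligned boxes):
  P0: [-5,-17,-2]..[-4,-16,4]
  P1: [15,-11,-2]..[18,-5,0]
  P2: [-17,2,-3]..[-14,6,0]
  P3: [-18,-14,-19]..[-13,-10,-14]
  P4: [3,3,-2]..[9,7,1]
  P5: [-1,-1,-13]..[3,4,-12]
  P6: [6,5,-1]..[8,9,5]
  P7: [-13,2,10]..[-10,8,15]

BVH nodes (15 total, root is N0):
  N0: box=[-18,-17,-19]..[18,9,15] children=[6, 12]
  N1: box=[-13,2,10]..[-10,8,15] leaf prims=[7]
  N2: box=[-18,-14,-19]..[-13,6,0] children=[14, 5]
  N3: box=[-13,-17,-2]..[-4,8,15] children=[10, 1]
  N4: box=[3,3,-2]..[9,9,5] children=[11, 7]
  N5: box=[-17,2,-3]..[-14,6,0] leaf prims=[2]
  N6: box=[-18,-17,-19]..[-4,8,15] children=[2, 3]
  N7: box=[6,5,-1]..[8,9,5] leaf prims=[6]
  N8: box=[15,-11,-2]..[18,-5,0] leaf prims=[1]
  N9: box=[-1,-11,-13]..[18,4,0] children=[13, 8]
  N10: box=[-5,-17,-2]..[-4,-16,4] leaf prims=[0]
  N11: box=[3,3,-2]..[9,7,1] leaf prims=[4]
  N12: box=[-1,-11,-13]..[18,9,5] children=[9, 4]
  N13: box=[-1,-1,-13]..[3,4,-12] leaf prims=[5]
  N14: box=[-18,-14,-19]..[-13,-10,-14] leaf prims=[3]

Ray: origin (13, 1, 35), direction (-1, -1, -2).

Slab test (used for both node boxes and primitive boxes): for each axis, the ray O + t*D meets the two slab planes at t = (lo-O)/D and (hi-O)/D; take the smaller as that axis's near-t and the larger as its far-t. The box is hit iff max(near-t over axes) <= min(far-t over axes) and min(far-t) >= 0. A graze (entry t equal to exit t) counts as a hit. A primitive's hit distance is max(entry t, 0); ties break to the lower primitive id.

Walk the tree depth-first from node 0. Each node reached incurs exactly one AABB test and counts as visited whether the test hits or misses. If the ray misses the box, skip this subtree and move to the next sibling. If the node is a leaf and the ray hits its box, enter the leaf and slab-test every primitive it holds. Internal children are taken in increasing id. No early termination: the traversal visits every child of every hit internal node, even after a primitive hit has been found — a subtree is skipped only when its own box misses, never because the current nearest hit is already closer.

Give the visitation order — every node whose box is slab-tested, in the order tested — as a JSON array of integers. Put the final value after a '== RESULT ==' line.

Traverse from the root:
N0 x:[-5,31] y:[-8,18] z:[10,27] -> hit [10,18], descend [6, 12]
  N6 x:[17,31] y:[-7,18] z:[10,27] -> hit [17,18], descend [2, 3]
    N2 x:[26,31] y:[-5,15] z:[35/2,27] -> miss, prune
    N3 x:[17,26] y:[-7,18] z:[10,37/2] -> hit [17,18], descend [1, 10]
      N1 x:[23,26] y:[-7,-1] z:[10,25/2] -> miss, prune
      N10 x:[17,18] y:[17,18] z:[31/2,37/2] -> hit [17,18] leaf, test {P0@t=17}
  N12 x:[-5,14] y:[-8,12] z:[15,24] -> miss, prune

Summary -> nodes [0, 6, 2, 3, 1, 10, 12]; box-tests=7; leaf-entries=1; first=P0

== RESULT ==
[0, 6, 2, 3, 1, 10, 12]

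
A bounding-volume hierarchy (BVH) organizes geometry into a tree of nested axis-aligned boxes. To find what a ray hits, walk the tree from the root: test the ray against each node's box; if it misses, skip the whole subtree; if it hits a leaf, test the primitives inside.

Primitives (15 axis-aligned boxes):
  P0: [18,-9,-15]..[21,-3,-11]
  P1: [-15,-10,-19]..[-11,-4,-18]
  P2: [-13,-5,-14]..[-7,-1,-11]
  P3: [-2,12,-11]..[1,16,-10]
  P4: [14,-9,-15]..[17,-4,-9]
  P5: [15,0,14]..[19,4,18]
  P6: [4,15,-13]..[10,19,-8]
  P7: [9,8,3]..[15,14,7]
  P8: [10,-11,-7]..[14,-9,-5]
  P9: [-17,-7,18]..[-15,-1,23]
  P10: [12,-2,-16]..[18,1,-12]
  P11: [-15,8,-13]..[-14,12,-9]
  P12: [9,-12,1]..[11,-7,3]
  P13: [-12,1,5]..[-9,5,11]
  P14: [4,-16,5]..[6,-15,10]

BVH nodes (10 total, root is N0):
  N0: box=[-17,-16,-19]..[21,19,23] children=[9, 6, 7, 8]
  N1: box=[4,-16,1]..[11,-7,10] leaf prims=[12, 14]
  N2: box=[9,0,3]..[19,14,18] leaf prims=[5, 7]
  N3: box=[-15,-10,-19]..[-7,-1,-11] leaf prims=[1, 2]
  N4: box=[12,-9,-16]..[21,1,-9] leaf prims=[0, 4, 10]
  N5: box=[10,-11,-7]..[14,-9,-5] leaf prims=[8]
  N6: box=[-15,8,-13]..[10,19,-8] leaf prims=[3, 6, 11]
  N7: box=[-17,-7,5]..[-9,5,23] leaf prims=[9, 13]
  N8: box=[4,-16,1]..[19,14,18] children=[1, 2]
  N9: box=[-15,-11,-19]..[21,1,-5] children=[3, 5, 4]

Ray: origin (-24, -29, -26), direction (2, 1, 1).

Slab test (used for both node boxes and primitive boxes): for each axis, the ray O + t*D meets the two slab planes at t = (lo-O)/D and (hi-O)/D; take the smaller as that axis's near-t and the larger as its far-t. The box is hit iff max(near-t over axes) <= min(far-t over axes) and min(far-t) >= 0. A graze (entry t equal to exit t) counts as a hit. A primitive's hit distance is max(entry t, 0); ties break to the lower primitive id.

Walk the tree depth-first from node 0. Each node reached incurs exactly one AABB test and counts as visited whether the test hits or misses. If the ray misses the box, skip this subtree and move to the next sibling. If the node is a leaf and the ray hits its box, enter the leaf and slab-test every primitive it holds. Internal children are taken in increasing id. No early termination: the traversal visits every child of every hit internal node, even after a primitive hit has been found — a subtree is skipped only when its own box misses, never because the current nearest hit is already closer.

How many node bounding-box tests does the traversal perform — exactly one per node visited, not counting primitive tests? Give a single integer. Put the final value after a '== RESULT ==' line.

Trace the traversal:
N0 x:[7/2,45/2] y:[13,48] z:[7,49] -> hit [13,45/2], descend [6, 7, 8, 9]
  N6 x:[9/2,17] y:[37,48] z:[13,18] -> miss, prune
  N7 x:[7/2,15/2] y:[22,34] z:[31,49] -> miss, prune
  N8 x:[14,43/2] y:[13,43] z:[27,44] -> miss, prune
  N9 x:[9/2,45/2] y:[18,30] z:[7,21] -> hit [18,21], descend [3, 4, 5]
    N3 x:[9/2,17/2] y:[19,28] z:[7,15] -> miss, prune
    N4 x:[18,45/2] y:[20,30] z:[10,17] -> miss, prune
    N5 x:[17,19] y:[18,20] z:[19,21] -> hit [19,19] leaf, test {P8@t=19}

Visited [0, 6, 7, 8, 9, 3, 4, 5]. Tests: 8 box, 1 leaf. Nearest: P8.

== RESULT ==
8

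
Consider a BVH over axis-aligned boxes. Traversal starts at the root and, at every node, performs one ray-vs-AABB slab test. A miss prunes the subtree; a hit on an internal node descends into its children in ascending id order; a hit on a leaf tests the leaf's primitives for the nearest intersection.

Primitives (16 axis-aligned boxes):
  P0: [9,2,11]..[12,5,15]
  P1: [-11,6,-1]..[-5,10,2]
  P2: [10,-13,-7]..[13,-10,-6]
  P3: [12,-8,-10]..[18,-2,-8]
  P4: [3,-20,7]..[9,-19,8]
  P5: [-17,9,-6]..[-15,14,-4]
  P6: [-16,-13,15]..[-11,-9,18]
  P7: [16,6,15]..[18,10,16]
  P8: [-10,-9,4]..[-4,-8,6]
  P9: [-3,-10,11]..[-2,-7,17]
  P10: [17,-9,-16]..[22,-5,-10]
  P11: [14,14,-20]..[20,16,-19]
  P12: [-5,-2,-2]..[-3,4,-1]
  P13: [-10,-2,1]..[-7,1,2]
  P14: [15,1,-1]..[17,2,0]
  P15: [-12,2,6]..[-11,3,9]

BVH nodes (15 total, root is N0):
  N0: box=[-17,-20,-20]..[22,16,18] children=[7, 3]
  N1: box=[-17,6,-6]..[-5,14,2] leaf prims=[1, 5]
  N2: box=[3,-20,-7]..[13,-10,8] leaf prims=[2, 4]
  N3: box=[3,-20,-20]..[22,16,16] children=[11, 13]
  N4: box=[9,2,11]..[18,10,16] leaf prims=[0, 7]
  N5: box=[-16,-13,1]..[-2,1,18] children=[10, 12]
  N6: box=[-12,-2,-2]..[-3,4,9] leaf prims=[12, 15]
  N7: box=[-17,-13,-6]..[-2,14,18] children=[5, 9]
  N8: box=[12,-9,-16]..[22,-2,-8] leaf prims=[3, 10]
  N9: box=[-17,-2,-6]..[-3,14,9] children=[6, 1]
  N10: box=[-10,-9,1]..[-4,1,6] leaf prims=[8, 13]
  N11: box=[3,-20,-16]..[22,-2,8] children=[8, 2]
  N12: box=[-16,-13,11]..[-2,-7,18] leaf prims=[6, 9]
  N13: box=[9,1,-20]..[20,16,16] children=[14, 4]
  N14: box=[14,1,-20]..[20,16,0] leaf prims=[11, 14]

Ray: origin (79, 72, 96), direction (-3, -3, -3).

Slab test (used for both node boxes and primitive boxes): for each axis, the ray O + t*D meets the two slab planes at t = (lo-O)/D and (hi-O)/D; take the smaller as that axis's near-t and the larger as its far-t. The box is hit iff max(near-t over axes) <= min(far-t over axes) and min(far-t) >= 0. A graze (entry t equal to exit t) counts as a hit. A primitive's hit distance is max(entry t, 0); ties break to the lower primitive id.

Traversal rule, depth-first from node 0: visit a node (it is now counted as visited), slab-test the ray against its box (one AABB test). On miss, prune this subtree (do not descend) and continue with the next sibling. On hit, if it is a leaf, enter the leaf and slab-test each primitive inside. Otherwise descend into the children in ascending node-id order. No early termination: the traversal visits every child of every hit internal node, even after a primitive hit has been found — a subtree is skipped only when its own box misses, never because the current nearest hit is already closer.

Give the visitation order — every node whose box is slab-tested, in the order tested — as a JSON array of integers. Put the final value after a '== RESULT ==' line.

Walk:
N0 x:[19,32] y:[56/3,92/3] z:[26,116/3] -> hit [26,92/3], descend [3, 7]
  N3 x:[19,76/3] y:[56/3,92/3] z:[80/3,116/3] -> miss, prune
  N7 x:[27,32] y:[58/3,85/3] z:[26,34] -> hit [27,85/3], descend [5, 9]
    N5 x:[27,95/3] y:[71/3,85/3] z:[26,95/3] -> hit [27,85/3], descend [10, 12]
      N10 x:[83/3,89/3] y:[71/3,27] z:[30,95/3] -> miss, prune
      N12 x:[27,95/3] y:[79/3,85/3] z:[26,85/3] -> hit [27,85/3] leaf, test {P6(miss), P9@t=27}
    N9 x:[82/3,32] y:[58/3,74/3] z:[29,34] -> miss, prune

Summary -> nodes [0, 3, 7, 5, 10, 12, 9]; box-tests=7; leaf-entries=1; first=P9

== RESULT ==
[0, 3, 7, 5, 10, 12, 9]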